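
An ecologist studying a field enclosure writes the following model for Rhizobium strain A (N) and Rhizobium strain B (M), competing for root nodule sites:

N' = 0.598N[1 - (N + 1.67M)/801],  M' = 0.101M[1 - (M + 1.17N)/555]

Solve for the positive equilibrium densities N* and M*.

N* ≈ 132, M* ≈ 401

Setting both brackets to zero gives the nullclines N + 1.67M = 801 and 1.17N + M = 555.
Substituting M = 555 - 1.17N into the first: N(1 - 1.67·1.17) = 801 - 1.67·555.
So N* = -126/-0.954 = 132, and then M* = 555 - 1.17·132 = 401.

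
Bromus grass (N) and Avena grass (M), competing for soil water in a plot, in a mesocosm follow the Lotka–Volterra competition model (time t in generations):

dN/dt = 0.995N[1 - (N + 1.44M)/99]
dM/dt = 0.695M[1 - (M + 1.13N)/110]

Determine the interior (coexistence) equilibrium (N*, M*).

N* ≈ 94.7, M* ≈ 2.98

Setting both brackets to zero gives the nullclines N + 1.44M = 99 and 1.13N + M = 110.
Substituting M = 110 - 1.13N into the first: N(1 - 1.44·1.13) = 99 - 1.44·110.
So N* = -59.4/-0.627 = 94.7, and then M* = 110 - 1.13·94.7 = 2.98.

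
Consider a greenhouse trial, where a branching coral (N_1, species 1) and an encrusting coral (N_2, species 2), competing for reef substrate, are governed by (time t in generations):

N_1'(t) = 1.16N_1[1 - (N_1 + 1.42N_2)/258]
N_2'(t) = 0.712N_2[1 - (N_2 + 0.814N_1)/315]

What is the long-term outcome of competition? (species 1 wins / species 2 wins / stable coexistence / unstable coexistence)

species 2 excludes species 1

Compare the nullcline intercepts: K1/α12 = 258/1.42 = 182 < K2 = 315; K2/α21 = 315/0.814 = 387 > K1 = 258.
Since the inequalities point opposite ways, species 2 can invade but species 1 cannot.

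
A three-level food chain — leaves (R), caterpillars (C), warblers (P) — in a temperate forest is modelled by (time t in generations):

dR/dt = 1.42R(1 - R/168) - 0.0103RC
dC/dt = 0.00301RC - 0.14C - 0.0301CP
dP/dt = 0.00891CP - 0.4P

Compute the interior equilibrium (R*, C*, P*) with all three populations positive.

From dP/dt = 0: 0.00891C* = 0.4, so C* = 44.9.
From dR/dt = 0: 1.42(1 - R*/168) = 0.0103·44.9, giving R* = 168·(1 - 0.326) = 113.
From dC/dt = 0: 0.00301·113 - 0.14 = 0.0301P*, so P* = 0.201/0.0301 = 6.68.

R* ≈ 113, C* ≈ 44.9, P* ≈ 6.68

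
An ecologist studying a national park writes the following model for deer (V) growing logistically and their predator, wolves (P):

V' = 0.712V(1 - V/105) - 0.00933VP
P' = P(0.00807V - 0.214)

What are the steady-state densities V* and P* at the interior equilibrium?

From dP/dt = 0 with P > 0: 0.00807V* = 0.214, so V* = 26.5.
Substitute into dV/dt = 0: 0.712(1 - 26.5/105) = 0.00933P*.
The bracket is 0.747, giving P* = 0.532/0.00933 = 57.

V* ≈ 26.5, P* ≈ 57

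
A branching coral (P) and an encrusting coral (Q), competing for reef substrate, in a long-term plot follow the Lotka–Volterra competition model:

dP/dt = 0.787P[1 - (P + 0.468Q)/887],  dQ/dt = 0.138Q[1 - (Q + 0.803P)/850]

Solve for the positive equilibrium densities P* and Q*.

Setting both brackets to zero gives the nullclines P + 0.468Q = 887 and 0.803P + Q = 850.
Substituting Q = 850 - 0.803P into the first: P(1 - 0.468·0.803) = 887 - 0.468·850.
So P* = 489/0.624 = 784, and then Q* = 850 - 0.803·784 = 221.

P* ≈ 784, Q* ≈ 221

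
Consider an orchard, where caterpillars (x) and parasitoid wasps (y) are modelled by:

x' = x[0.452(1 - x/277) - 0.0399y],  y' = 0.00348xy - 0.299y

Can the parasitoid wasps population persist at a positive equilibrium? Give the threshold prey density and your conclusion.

Threshold x = 85.9; K > 85.9, so yes, the predator persists.

The predator equation gives dy/dt > 0 only when x > 0.299/0.00348 = 85.9.
Without the predator, x → K = 277. Since 277 > 85.9, the predator can invade and persist.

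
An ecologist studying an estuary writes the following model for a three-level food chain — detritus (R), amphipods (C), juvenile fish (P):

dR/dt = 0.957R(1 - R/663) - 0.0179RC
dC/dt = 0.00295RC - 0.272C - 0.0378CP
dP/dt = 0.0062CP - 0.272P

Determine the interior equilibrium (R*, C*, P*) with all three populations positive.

From dP/dt = 0: 0.0062C* = 0.272, so C* = 43.9.
From dR/dt = 0: 0.957(1 - R*/663) = 0.0179·43.9, giving R* = 663·(1 - 0.821) = 119.
From dC/dt = 0: 0.00295·119 - 0.272 = 0.0378P*, so P* = 0.0789/0.0378 = 2.09.

R* ≈ 119, C* ≈ 43.9, P* ≈ 2.09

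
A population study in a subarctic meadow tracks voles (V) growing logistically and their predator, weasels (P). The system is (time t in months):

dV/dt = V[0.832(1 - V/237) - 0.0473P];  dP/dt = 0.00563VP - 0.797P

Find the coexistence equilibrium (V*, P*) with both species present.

From dP/dt = 0 with P > 0: 0.00563V* = 0.797, so V* = 142.
Substitute into dV/dt = 0: 0.832(1 - 142/237) = 0.0473P*.
The bracket is 0.403, giving P* = 0.335/0.0473 = 7.08.

V* ≈ 142, P* ≈ 7.08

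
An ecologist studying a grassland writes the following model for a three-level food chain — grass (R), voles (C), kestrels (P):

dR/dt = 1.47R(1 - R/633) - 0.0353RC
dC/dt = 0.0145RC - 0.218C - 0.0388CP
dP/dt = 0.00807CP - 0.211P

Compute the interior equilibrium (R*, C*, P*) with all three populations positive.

From dP/dt = 0: 0.00807C* = 0.211, so C* = 26.1.
From dR/dt = 0: 1.47(1 - R*/633) = 0.0353·26.1, giving R* = 633·(1 - 0.628) = 236.
From dC/dt = 0: 0.0145·236 - 0.218 = 0.0388P*, so P* = 3.2/0.0388 = 82.4.

R* ≈ 236, C* ≈ 26.1, P* ≈ 82.4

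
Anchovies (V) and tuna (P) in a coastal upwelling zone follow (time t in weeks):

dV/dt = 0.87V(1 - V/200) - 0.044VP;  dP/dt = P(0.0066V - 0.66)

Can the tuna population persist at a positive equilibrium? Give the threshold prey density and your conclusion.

Threshold V = 100; K > 100, so yes, the predator persists.

The predator equation gives dP/dt > 0 only when V > 0.66/0.0066 = 100.
Without the predator, V → K = 200. Since 200 > 100, the predator can invade and persist.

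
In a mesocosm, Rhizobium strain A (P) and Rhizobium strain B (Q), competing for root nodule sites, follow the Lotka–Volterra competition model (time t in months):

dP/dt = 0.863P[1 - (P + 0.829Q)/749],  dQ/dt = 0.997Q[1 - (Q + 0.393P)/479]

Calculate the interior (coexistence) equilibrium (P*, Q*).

Setting both brackets to zero gives the nullclines P + 0.829Q = 749 and 0.393P + Q = 479.
Substituting Q = 479 - 0.393P into the first: P(1 - 0.829·0.393) = 749 - 0.829·479.
So P* = 352/0.674 = 522, and then Q* = 479 - 0.393·522 = 274.

P* ≈ 522, Q* ≈ 274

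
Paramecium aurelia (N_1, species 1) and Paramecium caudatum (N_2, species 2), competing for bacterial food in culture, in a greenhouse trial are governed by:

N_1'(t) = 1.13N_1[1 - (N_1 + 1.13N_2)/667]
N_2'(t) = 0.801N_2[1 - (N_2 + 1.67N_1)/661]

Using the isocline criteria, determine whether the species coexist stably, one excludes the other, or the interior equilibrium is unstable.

Compare the nullcline intercepts: K1/α12 = 667/1.13 = 590 < K2 = 661; K2/α21 = 661/1.67 = 396 < K1 = 667.
Since both are reversed, neither can invade when rare; the interior point is a saddle.

unstable coexistence (outcome depends on initial conditions)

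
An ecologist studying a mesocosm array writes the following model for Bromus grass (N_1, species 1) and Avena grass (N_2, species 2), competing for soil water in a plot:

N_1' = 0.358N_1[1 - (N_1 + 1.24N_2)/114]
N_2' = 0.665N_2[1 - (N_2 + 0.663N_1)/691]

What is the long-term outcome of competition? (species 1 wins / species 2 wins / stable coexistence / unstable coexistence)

species 2 excludes species 1

Compare the nullcline intercepts: K1/α12 = 114/1.24 = 91.9 < K2 = 691; K2/α21 = 691/0.663 = 1040 > K1 = 114.
Since the inequalities point opposite ways, species 2 can invade but species 1 cannot.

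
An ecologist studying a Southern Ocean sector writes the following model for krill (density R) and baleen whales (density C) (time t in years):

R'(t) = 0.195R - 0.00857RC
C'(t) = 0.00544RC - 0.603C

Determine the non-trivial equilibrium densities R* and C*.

Set dC/dt = 0 with C > 0: 0.00544R - 0.603 = 0, so R* = 0.603/0.00544 = 111.
Set dR/dt = 0 with R > 0: 0.195 - 0.00857C = 0, so C* = 0.195/0.00857 = 22.8.

R* ≈ 111, C* ≈ 22.8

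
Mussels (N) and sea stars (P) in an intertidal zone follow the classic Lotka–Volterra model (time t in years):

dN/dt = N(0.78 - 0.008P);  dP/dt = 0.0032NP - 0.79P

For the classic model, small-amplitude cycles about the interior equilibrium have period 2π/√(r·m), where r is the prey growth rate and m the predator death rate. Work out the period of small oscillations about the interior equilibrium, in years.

Here r = 0.78 and m = 0.79, so r·m = 0.616.
ω = √0.616 = 0.785 per year, hence T = 2π/ω ≈ 8 years.

T ≈ 8 years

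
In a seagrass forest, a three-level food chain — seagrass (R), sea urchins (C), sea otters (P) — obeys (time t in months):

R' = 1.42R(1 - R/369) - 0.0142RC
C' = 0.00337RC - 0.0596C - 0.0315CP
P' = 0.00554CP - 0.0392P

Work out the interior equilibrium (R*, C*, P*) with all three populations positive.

From dP/dt = 0: 0.00554C* = 0.0392, so C* = 7.08.
From dR/dt = 0: 1.42(1 - R*/369) = 0.0142·7.08, giving R* = 369·(1 - 0.0708) = 343.
From dC/dt = 0: 0.00337·343 - 0.0596 = 0.0315P*, so P* = 1.1/0.0315 = 34.8.

R* ≈ 343, C* ≈ 7.08, P* ≈ 34.8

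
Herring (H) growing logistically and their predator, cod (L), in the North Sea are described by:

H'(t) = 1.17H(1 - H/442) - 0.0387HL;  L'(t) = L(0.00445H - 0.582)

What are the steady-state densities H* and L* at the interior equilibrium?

H* ≈ 131, L* ≈ 21.3

From dL/dt = 0 with L > 0: 0.00445H* = 0.582, so H* = 131.
Substitute into dH/dt = 0: 1.17(1 - 131/442) = 0.0387L*.
The bracket is 0.704, giving L* = 0.824/0.0387 = 21.3.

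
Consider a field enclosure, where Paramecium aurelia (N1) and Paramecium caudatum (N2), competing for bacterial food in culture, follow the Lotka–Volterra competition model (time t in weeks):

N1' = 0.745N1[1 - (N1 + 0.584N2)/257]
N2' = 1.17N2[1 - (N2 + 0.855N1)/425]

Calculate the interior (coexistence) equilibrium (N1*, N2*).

Setting both brackets to zero gives the nullclines N1 + 0.584N2 = 257 and 0.855N1 + N2 = 425.
Substituting N2 = 425 - 0.855N1 into the first: N1(1 - 0.584·0.855) = 257 - 0.584·425.
So N1* = 8.8/0.501 = 17.6, and then N2* = 425 - 0.855·17.6 = 410.

N1* ≈ 17.6, N2* ≈ 410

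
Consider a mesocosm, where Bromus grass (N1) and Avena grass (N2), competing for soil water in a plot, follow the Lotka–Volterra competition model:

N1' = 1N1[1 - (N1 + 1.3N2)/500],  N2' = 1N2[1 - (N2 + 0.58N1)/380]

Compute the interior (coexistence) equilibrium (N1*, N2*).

Setting both brackets to zero gives the nullclines N1 + 1.3N2 = 500 and 0.58N1 + N2 = 380.
Substituting N2 = 380 - 0.58N1 into the first: N1(1 - 1.3·0.58) = 500 - 1.3·380.
So N1* = 6/0.246 = 24.4, and then N2* = 380 - 0.58·24.4 = 366.

N1* ≈ 24.4, N2* ≈ 366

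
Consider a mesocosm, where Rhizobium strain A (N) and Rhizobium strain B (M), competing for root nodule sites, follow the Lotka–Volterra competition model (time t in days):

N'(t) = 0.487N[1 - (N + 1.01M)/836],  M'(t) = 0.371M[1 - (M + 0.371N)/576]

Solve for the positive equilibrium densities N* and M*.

N* ≈ 407, M* ≈ 425

Setting both brackets to zero gives the nullclines N + 1.01M = 836 and 0.371N + M = 576.
Substituting M = 576 - 0.371N into the first: N(1 - 1.01·0.371) = 836 - 1.01·576.
So N* = 254/0.625 = 407, and then M* = 576 - 0.371·407 = 425.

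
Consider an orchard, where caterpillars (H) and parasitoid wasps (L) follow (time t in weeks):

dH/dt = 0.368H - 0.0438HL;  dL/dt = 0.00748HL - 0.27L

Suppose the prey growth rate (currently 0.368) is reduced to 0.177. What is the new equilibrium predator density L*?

L* ≈ 4.04

At the interior fixed point, setting dH/dt = 0 with H > 0 fixes L* = (prey growth rate)/(HL coefficient) — independent of the other coefficients.
With the change, L* = 0.177/0.0438 = 4.04; it falls from 8.4.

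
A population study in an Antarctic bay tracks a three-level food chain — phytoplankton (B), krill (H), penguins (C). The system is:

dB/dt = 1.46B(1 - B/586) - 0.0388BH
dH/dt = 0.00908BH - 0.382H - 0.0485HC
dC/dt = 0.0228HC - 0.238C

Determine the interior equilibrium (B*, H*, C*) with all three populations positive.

B* ≈ 423, H* ≈ 10.4, C* ≈ 71.4

From dC/dt = 0: 0.0228H* = 0.238, so H* = 10.4.
From dB/dt = 0: 1.46(1 - B*/586) = 0.0388·10.4, giving B* = 586·(1 - 0.277) = 423.
From dH/dt = 0: 0.00908·423 - 0.382 = 0.0485C*, so C* = 3.46/0.0485 = 71.4.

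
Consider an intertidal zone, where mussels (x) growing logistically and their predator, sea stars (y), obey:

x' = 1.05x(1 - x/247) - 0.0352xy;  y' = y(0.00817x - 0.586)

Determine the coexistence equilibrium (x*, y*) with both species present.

From dy/dt = 0 with y > 0: 0.00817x* = 0.586, so x* = 71.7.
Substitute into dx/dt = 0: 1.05(1 - 71.7/247) = 0.0352y*.
The bracket is 0.71, giving y* = 0.745/0.0352 = 21.2.

x* ≈ 71.7, y* ≈ 21.2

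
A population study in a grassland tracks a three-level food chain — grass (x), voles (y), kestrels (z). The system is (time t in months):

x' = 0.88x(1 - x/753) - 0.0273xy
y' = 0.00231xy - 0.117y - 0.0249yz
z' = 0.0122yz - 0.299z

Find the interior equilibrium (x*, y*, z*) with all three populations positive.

x* ≈ 180, y* ≈ 24.5, z* ≈ 12

From dz/dt = 0: 0.0122y* = 0.299, so y* = 24.5.
From dx/dt = 0: 0.88(1 - x*/753) = 0.0273·24.5, giving x* = 753·(1 - 0.76) = 180.
From dy/dt = 0: 0.00231·180 - 0.117 = 0.0249z*, so z* = 0.3/0.0249 = 12.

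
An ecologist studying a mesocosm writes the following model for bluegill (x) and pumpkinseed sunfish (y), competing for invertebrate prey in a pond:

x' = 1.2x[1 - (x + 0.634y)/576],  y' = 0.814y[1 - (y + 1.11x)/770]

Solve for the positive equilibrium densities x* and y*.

Setting both brackets to zero gives the nullclines x + 0.634y = 576 and 1.11x + y = 770.
Substituting y = 770 - 1.11x into the first: x(1 - 0.634·1.11) = 576 - 0.634·770.
So x* = 87.8/0.296 = 296, and then y* = 770 - 1.11·296 = 441.

x* ≈ 296, y* ≈ 441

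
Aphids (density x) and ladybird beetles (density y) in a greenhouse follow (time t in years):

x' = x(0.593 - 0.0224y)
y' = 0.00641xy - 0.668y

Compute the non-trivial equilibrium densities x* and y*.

Set dy/dt = 0 with y > 0: 0.00641x - 0.668 = 0, so x* = 0.668/0.00641 = 104.
Set dx/dt = 0 with x > 0: 0.593 - 0.0224y = 0, so y* = 0.593/0.0224 = 26.5.

x* ≈ 104, y* ≈ 26.5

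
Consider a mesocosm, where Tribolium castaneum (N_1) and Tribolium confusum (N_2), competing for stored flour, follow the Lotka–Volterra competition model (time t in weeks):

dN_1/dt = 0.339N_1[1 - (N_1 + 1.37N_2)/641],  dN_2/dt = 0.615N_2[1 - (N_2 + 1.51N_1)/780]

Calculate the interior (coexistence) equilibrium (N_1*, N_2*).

Setting both brackets to zero gives the nullclines N_1 + 1.37N_2 = 641 and 1.51N_1 + N_2 = 780.
Substituting N_2 = 780 - 1.51N_1 into the first: N_1(1 - 1.37·1.51) = 641 - 1.37·780.
So N_1* = -428/-1.07 = 400, and then N_2* = 780 - 1.51·400 = 176.

N_1* ≈ 400, N_2* ≈ 176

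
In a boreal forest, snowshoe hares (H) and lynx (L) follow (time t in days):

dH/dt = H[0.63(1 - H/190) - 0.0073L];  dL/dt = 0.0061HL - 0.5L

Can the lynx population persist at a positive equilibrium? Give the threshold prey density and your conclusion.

Threshold H = 82; K > 82, so yes, the predator persists.

The predator equation gives dL/dt > 0 only when H > 0.5/0.0061 = 82.
Without the predator, H → K = 190. Since 190 > 82, the predator can invade and persist.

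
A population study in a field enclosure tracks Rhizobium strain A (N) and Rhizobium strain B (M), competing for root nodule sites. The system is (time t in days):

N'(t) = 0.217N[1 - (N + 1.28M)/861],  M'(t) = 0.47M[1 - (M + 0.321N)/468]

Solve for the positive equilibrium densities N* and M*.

N* ≈ 445, M* ≈ 325

Setting both brackets to zero gives the nullclines N + 1.28M = 861 and 0.321N + M = 468.
Substituting M = 468 - 0.321N into the first: N(1 - 1.28·0.321) = 861 - 1.28·468.
So N* = 262/0.589 = 445, and then M* = 468 - 0.321·445 = 325.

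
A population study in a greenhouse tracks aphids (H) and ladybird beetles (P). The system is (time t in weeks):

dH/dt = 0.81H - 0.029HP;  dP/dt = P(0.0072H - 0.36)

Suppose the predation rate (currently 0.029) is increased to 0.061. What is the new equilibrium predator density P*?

P* ≈ 13.3

At the interior fixed point, setting dH/dt = 0 with H > 0 fixes P* = (prey growth rate)/(HP coefficient) — independent of the other coefficients.
With the change, P* = 0.81/0.061 = 13.3; it falls from 27.9.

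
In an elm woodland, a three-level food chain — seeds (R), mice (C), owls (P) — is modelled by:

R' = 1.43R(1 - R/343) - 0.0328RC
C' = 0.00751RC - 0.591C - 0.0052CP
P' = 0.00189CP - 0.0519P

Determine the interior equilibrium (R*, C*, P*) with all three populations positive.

From dP/dt = 0: 0.00189C* = 0.0519, so C* = 27.5.
From dR/dt = 0: 1.43(1 - R*/343) = 0.0328·27.5, giving R* = 343·(1 - 0.63) = 127.
From dC/dt = 0: 0.00751·127 - 0.591 = 0.0052P*, so P* = 0.362/0.0052 = 69.7.

R* ≈ 127, C* ≈ 27.5, P* ≈ 69.7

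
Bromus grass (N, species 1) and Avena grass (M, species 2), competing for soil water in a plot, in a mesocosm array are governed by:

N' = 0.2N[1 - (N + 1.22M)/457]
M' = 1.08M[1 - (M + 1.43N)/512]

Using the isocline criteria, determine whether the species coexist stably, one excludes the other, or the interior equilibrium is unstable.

unstable coexistence (outcome depends on initial conditions)

Compare the nullcline intercepts: K1/α12 = 457/1.22 = 375 < K2 = 512; K2/α21 = 512/1.43 = 358 < K1 = 457.
Since both are reversed, neither can invade when rare; the interior point is a saddle.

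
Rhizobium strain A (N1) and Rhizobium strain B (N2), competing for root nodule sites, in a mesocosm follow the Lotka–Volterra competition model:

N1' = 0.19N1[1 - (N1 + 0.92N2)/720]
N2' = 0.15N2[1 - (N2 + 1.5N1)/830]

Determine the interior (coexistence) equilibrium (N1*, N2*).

N1* ≈ 115, N2* ≈ 658

Setting both brackets to zero gives the nullclines N1 + 0.92N2 = 720 and 1.5N1 + N2 = 830.
Substituting N2 = 830 - 1.5N1 into the first: N1(1 - 0.92·1.5) = 720 - 0.92·830.
So N1* = -43.6/-0.38 = 115, and then N2* = 830 - 1.5·115 = 658.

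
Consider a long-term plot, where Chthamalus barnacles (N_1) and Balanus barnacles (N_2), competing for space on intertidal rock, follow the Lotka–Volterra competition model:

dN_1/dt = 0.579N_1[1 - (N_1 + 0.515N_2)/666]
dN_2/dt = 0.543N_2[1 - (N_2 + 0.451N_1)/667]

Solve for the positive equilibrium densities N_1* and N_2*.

Setting both brackets to zero gives the nullclines N_1 + 0.515N_2 = 666 and 0.451N_1 + N_2 = 667.
Substituting N_2 = 667 - 0.451N_1 into the first: N_1(1 - 0.515·0.451) = 666 - 0.515·667.
So N_1* = 322/0.768 = 420, and then N_2* = 667 - 0.451·420 = 478.

N_1* ≈ 420, N_2* ≈ 478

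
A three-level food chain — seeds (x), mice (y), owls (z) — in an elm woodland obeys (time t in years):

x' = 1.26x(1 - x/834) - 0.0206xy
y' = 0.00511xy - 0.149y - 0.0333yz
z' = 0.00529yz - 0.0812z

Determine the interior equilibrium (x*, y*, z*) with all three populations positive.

x* ≈ 625, y* ≈ 15.3, z* ≈ 91.4

From dz/dt = 0: 0.00529y* = 0.0812, so y* = 15.3.
From dx/dt = 0: 1.26(1 - x*/834) = 0.0206·15.3, giving x* = 834·(1 - 0.251) = 625.
From dy/dt = 0: 0.00511·625 - 0.149 = 0.0333z*, so z* = 3.04/0.0333 = 91.4.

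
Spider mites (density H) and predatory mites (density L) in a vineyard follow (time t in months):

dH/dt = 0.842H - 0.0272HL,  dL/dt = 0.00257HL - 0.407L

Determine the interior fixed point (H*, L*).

Set dL/dt = 0 with L > 0: 0.00257H - 0.407 = 0, so H* = 0.407/0.00257 = 158.
Set dH/dt = 0 with H > 0: 0.842 - 0.0272L = 0, so L* = 0.842/0.0272 = 31.

H* ≈ 158, L* ≈ 31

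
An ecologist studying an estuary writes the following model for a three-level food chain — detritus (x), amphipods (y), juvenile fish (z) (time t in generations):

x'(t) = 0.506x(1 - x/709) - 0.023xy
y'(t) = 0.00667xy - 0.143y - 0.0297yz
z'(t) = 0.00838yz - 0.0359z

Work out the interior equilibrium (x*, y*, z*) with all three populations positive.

From dz/dt = 0: 0.00838y* = 0.0359, so y* = 4.28.
From dx/dt = 0: 0.506(1 - x*/709) = 0.023·4.28, giving x* = 709·(1 - 0.195) = 571.
From dy/dt = 0: 0.00667·571 - 0.143 = 0.0297z*, so z* = 3.67/0.0297 = 123.

x* ≈ 571, y* ≈ 4.28, z* ≈ 123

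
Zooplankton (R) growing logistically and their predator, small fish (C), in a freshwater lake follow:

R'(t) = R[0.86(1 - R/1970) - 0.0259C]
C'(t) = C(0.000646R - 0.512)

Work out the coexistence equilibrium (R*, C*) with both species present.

R* ≈ 793, C* ≈ 19.8

From dC/dt = 0 with C > 0: 0.000646R* = 0.512, so R* = 793.
Substitute into dR/dt = 0: 0.86(1 - 793/1970) = 0.0259C*.
The bracket is 0.598, giving C* = 0.514/0.0259 = 19.8.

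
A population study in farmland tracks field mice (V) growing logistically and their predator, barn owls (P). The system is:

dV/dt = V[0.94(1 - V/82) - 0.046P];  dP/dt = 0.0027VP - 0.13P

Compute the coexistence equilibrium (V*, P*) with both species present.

From dP/dt = 0 with P > 0: 0.0027V* = 0.13, so V* = 48.1.
Substitute into dV/dt = 0: 0.94(1 - 48.1/82) = 0.046P*.
The bracket is 0.413, giving P* = 0.388/0.046 = 8.44.

V* ≈ 48.1, P* ≈ 8.44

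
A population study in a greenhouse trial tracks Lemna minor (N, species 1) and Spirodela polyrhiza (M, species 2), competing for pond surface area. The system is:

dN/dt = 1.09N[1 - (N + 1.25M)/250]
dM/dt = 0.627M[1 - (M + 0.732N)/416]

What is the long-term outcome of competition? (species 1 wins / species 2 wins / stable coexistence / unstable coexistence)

Compare the nullcline intercepts: K1/α12 = 250/1.25 = 200 < K2 = 416; K2/α21 = 416/0.732 = 568 > K1 = 250.
Since the inequalities point opposite ways, species 2 can invade but species 1 cannot.

species 2 excludes species 1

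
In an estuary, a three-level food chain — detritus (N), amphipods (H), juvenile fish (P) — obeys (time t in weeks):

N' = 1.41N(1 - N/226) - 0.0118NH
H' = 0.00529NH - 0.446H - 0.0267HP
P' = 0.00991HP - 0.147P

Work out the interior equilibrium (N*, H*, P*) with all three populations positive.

N* ≈ 198, H* ≈ 14.8, P* ≈ 22.5

From dP/dt = 0: 0.00991H* = 0.147, so H* = 14.8.
From dN/dt = 0: 1.41(1 - N*/226) = 0.0118·14.8, giving N* = 226·(1 - 0.124) = 198.
From dH/dt = 0: 0.00529·198 - 0.446 = 0.0267P*, so P* = 0.601/0.0267 = 22.5.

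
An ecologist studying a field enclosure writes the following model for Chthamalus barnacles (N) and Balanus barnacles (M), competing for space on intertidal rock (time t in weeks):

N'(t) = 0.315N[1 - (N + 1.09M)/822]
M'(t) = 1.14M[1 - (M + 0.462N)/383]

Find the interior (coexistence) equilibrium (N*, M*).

Setting both brackets to zero gives the nullclines N + 1.09M = 822 and 0.462N + M = 383.
Substituting M = 383 - 0.462N into the first: N(1 - 1.09·0.462) = 822 - 1.09·383.
So N* = 405/0.496 = 815, and then M* = 383 - 0.462·815 = 6.52.

N* ≈ 815, M* ≈ 6.52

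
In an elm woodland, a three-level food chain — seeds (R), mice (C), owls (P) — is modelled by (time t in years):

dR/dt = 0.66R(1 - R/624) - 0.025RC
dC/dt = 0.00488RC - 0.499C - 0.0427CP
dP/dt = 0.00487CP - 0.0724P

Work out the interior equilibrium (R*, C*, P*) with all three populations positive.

From dP/dt = 0: 0.00487C* = 0.0724, so C* = 14.9.
From dR/dt = 0: 0.66(1 - R*/624) = 0.025·14.9, giving R* = 624·(1 - 0.563) = 273.
From dC/dt = 0: 0.00488·273 - 0.499 = 0.0427P*, so P* = 0.831/0.0427 = 19.5.

R* ≈ 273, C* ≈ 14.9, P* ≈ 19.5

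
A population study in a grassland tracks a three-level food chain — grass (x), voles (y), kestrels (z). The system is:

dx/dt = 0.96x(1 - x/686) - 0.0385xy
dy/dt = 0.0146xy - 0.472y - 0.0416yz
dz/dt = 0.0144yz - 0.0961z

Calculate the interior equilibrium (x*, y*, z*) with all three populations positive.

From dz/dt = 0: 0.0144y* = 0.0961, so y* = 6.67.
From dx/dt = 0: 0.96(1 - x*/686) = 0.0385·6.67, giving x* = 686·(1 - 0.268) = 502.
From dy/dt = 0: 0.0146·502 - 0.472 = 0.0416z*, so z* = 6.86/0.0416 = 165.

x* ≈ 502, y* ≈ 6.67, z* ≈ 165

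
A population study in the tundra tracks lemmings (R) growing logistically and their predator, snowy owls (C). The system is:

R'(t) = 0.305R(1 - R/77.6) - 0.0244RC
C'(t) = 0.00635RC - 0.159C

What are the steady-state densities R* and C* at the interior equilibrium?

R* ≈ 25, C* ≈ 8.47

From dC/dt = 0 with C > 0: 0.00635R* = 0.159, so R* = 25.
Substitute into dR/dt = 0: 0.305(1 - 25/77.6) = 0.0244C*.
The bracket is 0.677, giving C* = 0.207/0.0244 = 8.47.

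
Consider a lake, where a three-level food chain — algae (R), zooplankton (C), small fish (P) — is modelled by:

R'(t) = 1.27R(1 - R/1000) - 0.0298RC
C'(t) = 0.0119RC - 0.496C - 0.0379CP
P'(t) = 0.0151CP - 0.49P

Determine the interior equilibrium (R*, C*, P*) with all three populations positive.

From dP/dt = 0: 0.0151C* = 0.49, so C* = 32.5.
From dR/dt = 0: 1.27(1 - R*/1000) = 0.0298·32.5, giving R* = 1000·(1 - 0.761) = 239.
From dC/dt = 0: 0.0119·239 - 0.496 = 0.0379P*, so P* = 2.34/0.0379 = 61.8.

R* ≈ 239, C* ≈ 32.5, P* ≈ 61.8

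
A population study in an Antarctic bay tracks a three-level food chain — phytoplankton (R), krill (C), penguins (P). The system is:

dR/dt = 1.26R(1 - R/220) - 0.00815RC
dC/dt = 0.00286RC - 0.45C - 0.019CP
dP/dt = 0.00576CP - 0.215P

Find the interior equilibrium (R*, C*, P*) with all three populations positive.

From dP/dt = 0: 0.00576C* = 0.215, so C* = 37.3.
From dR/dt = 0: 1.26(1 - R*/220) = 0.00815·37.3, giving R* = 220·(1 - 0.241) = 167.
From dC/dt = 0: 0.00286·167 - 0.45 = 0.019P*, so P* = 0.0273/0.019 = 1.44.

R* ≈ 167, C* ≈ 37.3, P* ≈ 1.44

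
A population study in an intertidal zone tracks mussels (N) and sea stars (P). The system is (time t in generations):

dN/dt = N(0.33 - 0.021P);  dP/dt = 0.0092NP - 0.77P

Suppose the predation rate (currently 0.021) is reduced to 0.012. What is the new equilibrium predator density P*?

At the interior fixed point, setting dN/dt = 0 with N > 0 fixes P* = (prey growth rate)/(NP coefficient) — independent of the other coefficients.
With the change, P* = 0.33/0.012 = 27.5; it rises from 15.7.

P* ≈ 27.5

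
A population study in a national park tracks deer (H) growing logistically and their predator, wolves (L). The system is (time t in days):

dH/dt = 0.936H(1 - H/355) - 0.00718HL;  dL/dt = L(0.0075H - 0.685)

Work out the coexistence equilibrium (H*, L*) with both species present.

From dL/dt = 0 with L > 0: 0.0075H* = 0.685, so H* = 91.3.
Substitute into dH/dt = 0: 0.936(1 - 91.3/355) = 0.00718L*.
The bracket is 0.743, giving L* = 0.695/0.00718 = 96.8.

H* ≈ 91.3, L* ≈ 96.8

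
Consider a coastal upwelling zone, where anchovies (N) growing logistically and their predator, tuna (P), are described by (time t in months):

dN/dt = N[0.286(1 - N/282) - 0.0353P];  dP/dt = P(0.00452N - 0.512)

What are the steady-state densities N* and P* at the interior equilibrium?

From dP/dt = 0 with P > 0: 0.00452N* = 0.512, so N* = 113.
Substitute into dN/dt = 0: 0.286(1 - 113/282) = 0.0353P*.
The bracket is 0.598, giving P* = 0.171/0.0353 = 4.85.

N* ≈ 113, P* ≈ 4.85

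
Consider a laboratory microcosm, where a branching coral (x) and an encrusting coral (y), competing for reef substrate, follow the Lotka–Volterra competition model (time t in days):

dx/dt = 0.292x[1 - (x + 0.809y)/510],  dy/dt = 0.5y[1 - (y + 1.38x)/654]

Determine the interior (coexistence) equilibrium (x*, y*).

Setting both brackets to zero gives the nullclines x + 0.809y = 510 and 1.38x + y = 654.
Substituting y = 654 - 1.38x into the first: x(1 - 0.809·1.38) = 510 - 0.809·654.
So x* = -19.1/-0.116 = 164, and then y* = 654 - 1.38·164 = 428.

x* ≈ 164, y* ≈ 428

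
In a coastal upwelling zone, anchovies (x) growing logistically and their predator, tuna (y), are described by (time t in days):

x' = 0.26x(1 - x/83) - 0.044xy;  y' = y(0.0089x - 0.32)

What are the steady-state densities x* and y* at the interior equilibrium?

x* ≈ 36, y* ≈ 3.35

From dy/dt = 0 with y > 0: 0.0089x* = 0.32, so x* = 36.
Substitute into dx/dt = 0: 0.26(1 - 36/83) = 0.044y*.
The bracket is 0.567, giving y* = 0.147/0.044 = 3.35.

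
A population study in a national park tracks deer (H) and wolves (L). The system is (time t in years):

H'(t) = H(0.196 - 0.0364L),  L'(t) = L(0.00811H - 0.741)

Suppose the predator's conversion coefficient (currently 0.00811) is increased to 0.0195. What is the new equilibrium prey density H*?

H* ≈ 38

At the interior fixed point, setting dL/dt = 0 with L > 0 fixes H* = (predator death rate)/(HL coefficient) — independent of the other coefficients.
With the change, H* = 0.741/0.0195 = 38; it falls from 91.4.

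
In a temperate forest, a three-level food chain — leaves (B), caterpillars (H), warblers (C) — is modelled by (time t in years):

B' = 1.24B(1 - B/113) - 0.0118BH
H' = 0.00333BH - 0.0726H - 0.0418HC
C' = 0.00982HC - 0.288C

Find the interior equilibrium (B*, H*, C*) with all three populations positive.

B* ≈ 81.5, H* ≈ 29.3, C* ≈ 4.75

From dC/dt = 0: 0.00982H* = 0.288, so H* = 29.3.
From dB/dt = 0: 1.24(1 - B*/113) = 0.0118·29.3, giving B* = 113·(1 - 0.279) = 81.5.
From dH/dt = 0: 0.00333·81.5 - 0.0726 = 0.0418C*, so C* = 0.199/0.0418 = 4.75.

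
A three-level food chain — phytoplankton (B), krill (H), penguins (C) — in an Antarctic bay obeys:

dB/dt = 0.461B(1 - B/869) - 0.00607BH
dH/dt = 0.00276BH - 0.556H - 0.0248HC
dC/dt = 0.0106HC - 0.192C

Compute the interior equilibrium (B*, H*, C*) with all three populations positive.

B* ≈ 662, H* ≈ 18.1, C* ≈ 51.2

From dC/dt = 0: 0.0106H* = 0.192, so H* = 18.1.
From dB/dt = 0: 0.461(1 - B*/869) = 0.00607·18.1, giving B* = 869·(1 - 0.238) = 662.
From dH/dt = 0: 0.00276·662 - 0.556 = 0.0248C*, so C* = 1.27/0.0248 = 51.2.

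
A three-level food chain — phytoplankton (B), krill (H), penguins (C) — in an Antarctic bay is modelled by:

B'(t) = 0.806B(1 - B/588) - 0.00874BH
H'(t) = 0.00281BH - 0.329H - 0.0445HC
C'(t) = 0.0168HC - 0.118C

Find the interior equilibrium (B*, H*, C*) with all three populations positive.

B* ≈ 543, H* ≈ 7.02, C* ≈ 26.9

From dC/dt = 0: 0.0168H* = 0.118, so H* = 7.02.
From dB/dt = 0: 0.806(1 - B*/588) = 0.00874·7.02, giving B* = 588·(1 - 0.0762) = 543.
From dH/dt = 0: 0.00281·543 - 0.329 = 0.0445C*, so C* = 1.2/0.0445 = 26.9.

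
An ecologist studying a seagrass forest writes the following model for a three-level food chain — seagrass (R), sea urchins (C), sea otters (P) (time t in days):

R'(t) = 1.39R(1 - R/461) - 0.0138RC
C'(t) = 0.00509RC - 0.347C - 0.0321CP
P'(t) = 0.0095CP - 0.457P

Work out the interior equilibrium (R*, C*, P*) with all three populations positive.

R* ≈ 241, C* ≈ 48.1, P* ≈ 27.4

From dP/dt = 0: 0.0095C* = 0.457, so C* = 48.1.
From dR/dt = 0: 1.39(1 - R*/461) = 0.0138·48.1, giving R* = 461·(1 - 0.478) = 241.
From dC/dt = 0: 0.00509·241 - 0.347 = 0.0321P*, so P* = 0.879/0.0321 = 27.4.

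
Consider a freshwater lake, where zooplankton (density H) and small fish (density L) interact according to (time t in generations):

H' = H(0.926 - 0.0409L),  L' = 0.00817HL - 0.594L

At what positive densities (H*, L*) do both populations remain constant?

Set dL/dt = 0 with L > 0: 0.00817H - 0.594 = 0, so H* = 0.594/0.00817 = 72.7.
Set dH/dt = 0 with H > 0: 0.926 - 0.0409L = 0, so L* = 0.926/0.0409 = 22.6.

H* ≈ 72.7, L* ≈ 22.6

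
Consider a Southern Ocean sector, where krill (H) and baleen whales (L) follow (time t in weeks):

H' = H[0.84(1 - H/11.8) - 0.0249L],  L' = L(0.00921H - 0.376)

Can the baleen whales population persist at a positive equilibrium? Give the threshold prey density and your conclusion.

Threshold H = 40.8; K < 40.8, so no, the predator goes extinct.

The predator equation gives dL/dt > 0 only when H > 0.376/0.00921 = 40.8.
Without the predator, H → K = 11.8. Since 11.8 < 40.8, the predator cannot invade.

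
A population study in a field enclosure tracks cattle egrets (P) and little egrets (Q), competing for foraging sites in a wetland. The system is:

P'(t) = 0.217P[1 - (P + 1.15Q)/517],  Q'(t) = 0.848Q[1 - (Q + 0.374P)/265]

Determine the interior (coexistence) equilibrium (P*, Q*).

Setting both brackets to zero gives the nullclines P + 1.15Q = 517 and 0.374P + Q = 265.
Substituting Q = 265 - 0.374P into the first: P(1 - 1.15·0.374) = 517 - 1.15·265.
So P* = 212/0.57 = 372, and then Q* = 265 - 0.374·372 = 126.

P* ≈ 372, Q* ≈ 126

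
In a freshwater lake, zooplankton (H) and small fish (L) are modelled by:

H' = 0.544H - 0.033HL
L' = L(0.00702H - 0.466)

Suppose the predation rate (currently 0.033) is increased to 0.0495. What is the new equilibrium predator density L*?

L* ≈ 11

At the interior fixed point, setting dH/dt = 0 with H > 0 fixes L* = (prey growth rate)/(HL coefficient) — independent of the other coefficients.
With the change, L* = 0.544/0.0495 = 11; it falls from 16.5.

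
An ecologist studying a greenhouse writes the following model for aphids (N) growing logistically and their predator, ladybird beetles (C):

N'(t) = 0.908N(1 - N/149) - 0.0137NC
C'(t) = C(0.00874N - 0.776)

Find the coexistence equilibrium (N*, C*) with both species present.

From dC/dt = 0 with C > 0: 0.00874N* = 0.776, so N* = 88.8.
Substitute into dN/dt = 0: 0.908(1 - 88.8/149) = 0.0137C*.
The bracket is 0.404, giving C* = 0.367/0.0137 = 26.8.

N* ≈ 88.8, C* ≈ 26.8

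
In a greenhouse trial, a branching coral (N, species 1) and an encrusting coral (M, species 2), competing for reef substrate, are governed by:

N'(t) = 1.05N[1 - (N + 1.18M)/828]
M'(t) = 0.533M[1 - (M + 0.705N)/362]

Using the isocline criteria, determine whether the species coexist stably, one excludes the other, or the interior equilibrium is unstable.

species 1 excludes species 2

Compare the nullcline intercepts: K1/α12 = 828/1.18 = 702 > K2 = 362; K2/α21 = 362/0.705 = 513 < K1 = 828.
Since the inequalities point opposite ways, species 1 can invade but species 2 cannot.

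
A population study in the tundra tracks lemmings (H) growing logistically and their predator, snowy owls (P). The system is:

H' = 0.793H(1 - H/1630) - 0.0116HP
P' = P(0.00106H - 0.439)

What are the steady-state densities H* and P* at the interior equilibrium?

From dP/dt = 0 with P > 0: 0.00106H* = 0.439, so H* = 414.
Substitute into dH/dt = 0: 0.793(1 - 414/1630) = 0.0116P*.
The bracket is 0.746, giving P* = 0.592/0.0116 = 51.

H* ≈ 414, P* ≈ 51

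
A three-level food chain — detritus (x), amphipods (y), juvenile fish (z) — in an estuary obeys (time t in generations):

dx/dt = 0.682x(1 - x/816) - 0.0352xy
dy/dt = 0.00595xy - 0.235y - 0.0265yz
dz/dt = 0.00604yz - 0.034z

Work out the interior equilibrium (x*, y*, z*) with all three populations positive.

x* ≈ 579, y* ≈ 5.63, z* ≈ 121

From dz/dt = 0: 0.00604y* = 0.034, so y* = 5.63.
From dx/dt = 0: 0.682(1 - x*/816) = 0.0352·5.63, giving x* = 816·(1 - 0.291) = 579.
From dy/dt = 0: 0.00595·579 - 0.235 = 0.0265z*, so z* = 3.21/0.0265 = 121.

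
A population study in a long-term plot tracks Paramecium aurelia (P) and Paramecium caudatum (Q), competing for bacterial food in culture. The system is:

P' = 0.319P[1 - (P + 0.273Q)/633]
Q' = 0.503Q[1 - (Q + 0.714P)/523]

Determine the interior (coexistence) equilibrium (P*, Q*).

P* ≈ 609, Q* ≈ 88.2

Setting both brackets to zero gives the nullclines P + 0.273Q = 633 and 0.714P + Q = 523.
Substituting Q = 523 - 0.714P into the first: P(1 - 0.273·0.714) = 633 - 0.273·523.
So P* = 490/0.805 = 609, and then Q* = 523 - 0.714·609 = 88.2.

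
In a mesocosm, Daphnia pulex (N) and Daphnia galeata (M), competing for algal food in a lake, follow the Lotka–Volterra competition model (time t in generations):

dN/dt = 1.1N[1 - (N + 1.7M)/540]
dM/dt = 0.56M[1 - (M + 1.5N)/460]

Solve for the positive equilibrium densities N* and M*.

Setting both brackets to zero gives the nullclines N + 1.7M = 540 and 1.5N + M = 460.
Substituting M = 460 - 1.5N into the first: N(1 - 1.7·1.5) = 540 - 1.7·460.
So N* = -242/-1.55 = 156, and then M* = 460 - 1.5·156 = 226.

N* ≈ 156, M* ≈ 226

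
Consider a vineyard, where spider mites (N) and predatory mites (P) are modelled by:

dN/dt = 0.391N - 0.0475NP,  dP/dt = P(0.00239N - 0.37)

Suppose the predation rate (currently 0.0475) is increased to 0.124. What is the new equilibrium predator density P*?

At the interior fixed point, setting dN/dt = 0 with N > 0 fixes P* = (prey growth rate)/(NP coefficient) — independent of the other coefficients.
With the change, P* = 0.391/0.124 = 3.15; it falls from 8.23.

P* ≈ 3.15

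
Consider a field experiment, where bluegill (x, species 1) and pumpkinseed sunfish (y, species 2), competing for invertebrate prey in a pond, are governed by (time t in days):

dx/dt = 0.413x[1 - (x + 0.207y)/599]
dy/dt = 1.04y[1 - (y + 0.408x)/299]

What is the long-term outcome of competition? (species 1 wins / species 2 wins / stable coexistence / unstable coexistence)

stable coexistence

Compare the nullcline intercepts: K1/α12 = 599/0.207 = 2890 > K2 = 299; K2/α21 = 299/0.408 = 733 > K1 = 599.
Since both inequalities hold, each species can invade when rare, so the interior equilibrium is stable.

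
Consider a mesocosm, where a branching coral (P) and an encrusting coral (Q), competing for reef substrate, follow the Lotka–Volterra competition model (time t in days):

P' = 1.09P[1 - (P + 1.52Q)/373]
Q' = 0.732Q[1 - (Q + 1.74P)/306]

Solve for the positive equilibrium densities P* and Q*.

Setting both brackets to zero gives the nullclines P + 1.52Q = 373 and 1.74P + Q = 306.
Substituting Q = 306 - 1.74P into the first: P(1 - 1.52·1.74) = 373 - 1.52·306.
So P* = -92.1/-1.64 = 56, and then Q* = 306 - 1.74·56 = 209.

P* ≈ 56, Q* ≈ 209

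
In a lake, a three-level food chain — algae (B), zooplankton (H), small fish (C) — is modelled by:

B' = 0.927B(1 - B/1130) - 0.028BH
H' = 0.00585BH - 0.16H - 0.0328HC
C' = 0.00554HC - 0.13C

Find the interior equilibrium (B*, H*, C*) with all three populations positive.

B* ≈ 329, H* ≈ 23.5, C* ≈ 53.8

From dC/dt = 0: 0.00554H* = 0.13, so H* = 23.5.
From dB/dt = 0: 0.927(1 - B*/1130) = 0.028·23.5, giving B* = 1130·(1 - 0.709) = 329.
From dH/dt = 0: 0.00585·329 - 0.16 = 0.0328C*, so C* = 1.77/0.0328 = 53.8.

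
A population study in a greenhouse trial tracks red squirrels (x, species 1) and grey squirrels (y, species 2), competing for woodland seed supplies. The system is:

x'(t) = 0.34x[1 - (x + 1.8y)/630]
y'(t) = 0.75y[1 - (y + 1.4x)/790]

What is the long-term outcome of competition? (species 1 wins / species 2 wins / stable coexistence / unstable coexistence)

unstable coexistence (outcome depends on initial conditions)

Compare the nullcline intercepts: K1/α12 = 630/1.8 = 350 < K2 = 790; K2/α21 = 790/1.4 = 564 < K1 = 630.
Since both are reversed, neither can invade when rare; the interior point is a saddle.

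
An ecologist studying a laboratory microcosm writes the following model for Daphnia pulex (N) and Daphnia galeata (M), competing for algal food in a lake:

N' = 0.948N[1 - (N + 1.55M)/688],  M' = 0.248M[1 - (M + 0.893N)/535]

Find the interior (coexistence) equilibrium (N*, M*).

Setting both brackets to zero gives the nullclines N + 1.55M = 688 and 0.893N + M = 535.
Substituting M = 535 - 0.893N into the first: N(1 - 1.55·0.893) = 688 - 1.55·535.
So N* = -141/-0.384 = 368, and then M* = 535 - 0.893·368 = 207.

N* ≈ 368, M* ≈ 207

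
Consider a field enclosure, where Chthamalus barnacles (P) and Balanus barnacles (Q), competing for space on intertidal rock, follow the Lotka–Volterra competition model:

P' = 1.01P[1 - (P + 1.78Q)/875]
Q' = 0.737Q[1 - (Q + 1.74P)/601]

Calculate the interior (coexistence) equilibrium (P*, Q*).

Setting both brackets to zero gives the nullclines P + 1.78Q = 875 and 1.74P + Q = 601.
Substituting Q = 601 - 1.74P into the first: P(1 - 1.78·1.74) = 875 - 1.78·601.
So P* = -195/-2.1 = 92.9, and then Q* = 601 - 1.74·92.9 = 439.

P* ≈ 92.9, Q* ≈ 439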